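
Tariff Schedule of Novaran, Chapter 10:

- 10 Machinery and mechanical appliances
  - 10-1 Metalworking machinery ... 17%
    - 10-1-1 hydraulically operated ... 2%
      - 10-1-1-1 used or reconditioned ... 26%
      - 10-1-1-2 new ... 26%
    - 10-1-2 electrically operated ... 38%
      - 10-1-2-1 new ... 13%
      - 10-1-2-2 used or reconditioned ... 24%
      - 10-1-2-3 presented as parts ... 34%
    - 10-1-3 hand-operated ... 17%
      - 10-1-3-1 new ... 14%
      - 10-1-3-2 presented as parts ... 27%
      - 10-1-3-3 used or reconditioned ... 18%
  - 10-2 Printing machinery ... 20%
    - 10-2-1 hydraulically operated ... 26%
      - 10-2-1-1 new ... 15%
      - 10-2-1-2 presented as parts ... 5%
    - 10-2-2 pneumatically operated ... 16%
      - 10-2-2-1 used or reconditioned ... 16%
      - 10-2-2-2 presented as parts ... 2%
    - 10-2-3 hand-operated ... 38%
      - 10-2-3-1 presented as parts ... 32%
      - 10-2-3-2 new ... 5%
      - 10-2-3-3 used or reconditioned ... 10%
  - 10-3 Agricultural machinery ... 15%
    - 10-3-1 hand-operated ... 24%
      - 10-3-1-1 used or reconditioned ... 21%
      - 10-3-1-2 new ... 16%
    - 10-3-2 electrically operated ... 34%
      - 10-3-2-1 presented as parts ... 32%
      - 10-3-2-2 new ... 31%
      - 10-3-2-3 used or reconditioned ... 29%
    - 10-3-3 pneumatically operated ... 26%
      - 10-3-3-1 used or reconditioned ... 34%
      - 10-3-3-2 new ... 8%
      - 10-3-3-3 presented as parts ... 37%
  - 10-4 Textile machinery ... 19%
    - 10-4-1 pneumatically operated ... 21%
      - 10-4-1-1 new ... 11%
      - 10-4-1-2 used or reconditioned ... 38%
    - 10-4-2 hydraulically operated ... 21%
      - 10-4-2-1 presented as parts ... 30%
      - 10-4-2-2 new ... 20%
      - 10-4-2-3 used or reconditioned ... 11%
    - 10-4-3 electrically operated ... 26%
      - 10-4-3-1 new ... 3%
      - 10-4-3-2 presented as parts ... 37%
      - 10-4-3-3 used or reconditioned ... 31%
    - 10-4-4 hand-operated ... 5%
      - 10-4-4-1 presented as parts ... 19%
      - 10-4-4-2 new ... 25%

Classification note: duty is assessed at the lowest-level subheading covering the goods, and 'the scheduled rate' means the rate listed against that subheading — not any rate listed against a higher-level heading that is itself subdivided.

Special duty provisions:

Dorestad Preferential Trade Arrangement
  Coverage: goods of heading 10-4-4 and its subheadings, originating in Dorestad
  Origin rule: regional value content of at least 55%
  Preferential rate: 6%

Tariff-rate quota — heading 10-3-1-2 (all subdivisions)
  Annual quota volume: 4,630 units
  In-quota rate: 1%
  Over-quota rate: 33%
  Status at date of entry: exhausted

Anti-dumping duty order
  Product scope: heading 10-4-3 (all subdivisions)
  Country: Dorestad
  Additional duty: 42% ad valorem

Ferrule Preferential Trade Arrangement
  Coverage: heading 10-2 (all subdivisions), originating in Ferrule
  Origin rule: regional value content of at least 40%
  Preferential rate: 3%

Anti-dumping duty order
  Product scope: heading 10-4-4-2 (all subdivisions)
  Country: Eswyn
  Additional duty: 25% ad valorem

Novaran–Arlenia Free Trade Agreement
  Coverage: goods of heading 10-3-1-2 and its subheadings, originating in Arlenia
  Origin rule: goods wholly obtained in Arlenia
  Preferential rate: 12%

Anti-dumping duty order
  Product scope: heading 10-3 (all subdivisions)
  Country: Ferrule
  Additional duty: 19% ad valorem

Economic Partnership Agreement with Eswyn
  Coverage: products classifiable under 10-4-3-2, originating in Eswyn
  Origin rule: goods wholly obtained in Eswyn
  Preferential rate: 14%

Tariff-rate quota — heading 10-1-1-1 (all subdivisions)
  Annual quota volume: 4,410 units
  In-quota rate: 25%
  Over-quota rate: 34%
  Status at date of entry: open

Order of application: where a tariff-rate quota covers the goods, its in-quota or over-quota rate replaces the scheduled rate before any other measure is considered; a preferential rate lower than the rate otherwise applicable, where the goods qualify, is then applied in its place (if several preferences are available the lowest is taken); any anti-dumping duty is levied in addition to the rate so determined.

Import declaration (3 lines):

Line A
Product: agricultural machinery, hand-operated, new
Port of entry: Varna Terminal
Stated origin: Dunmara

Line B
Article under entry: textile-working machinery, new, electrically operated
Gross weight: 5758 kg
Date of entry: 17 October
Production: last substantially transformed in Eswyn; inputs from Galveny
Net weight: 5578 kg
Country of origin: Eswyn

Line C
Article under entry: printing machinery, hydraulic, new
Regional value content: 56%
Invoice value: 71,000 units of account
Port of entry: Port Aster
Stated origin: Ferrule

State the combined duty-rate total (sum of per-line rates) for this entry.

39%

Line A: agricultural → 10-3; hand-operated → 10-3-1; new → 10-3-1-2. Scheduled 16%. quota on 10-3-1-2 exhausted → over-quota 33%. → 33%.
Line B: textile-working → 10-4; electrically operated → 10-4-3; new → 10-4-3-1. Scheduled 3%. Eswyn agreement on 10-4-3-2: 10-4-3-1 not covered. → 3%.
Line C: printing → 10-2; hydraulic → 10-2-1; new → 10-2-1-1. Scheduled 15%. Ferrule agreement on 10-2: RVC ≥ 40% → 3% available; preferential 3%. → 3%.
Sum: 33% + 3% + 3% = 39%.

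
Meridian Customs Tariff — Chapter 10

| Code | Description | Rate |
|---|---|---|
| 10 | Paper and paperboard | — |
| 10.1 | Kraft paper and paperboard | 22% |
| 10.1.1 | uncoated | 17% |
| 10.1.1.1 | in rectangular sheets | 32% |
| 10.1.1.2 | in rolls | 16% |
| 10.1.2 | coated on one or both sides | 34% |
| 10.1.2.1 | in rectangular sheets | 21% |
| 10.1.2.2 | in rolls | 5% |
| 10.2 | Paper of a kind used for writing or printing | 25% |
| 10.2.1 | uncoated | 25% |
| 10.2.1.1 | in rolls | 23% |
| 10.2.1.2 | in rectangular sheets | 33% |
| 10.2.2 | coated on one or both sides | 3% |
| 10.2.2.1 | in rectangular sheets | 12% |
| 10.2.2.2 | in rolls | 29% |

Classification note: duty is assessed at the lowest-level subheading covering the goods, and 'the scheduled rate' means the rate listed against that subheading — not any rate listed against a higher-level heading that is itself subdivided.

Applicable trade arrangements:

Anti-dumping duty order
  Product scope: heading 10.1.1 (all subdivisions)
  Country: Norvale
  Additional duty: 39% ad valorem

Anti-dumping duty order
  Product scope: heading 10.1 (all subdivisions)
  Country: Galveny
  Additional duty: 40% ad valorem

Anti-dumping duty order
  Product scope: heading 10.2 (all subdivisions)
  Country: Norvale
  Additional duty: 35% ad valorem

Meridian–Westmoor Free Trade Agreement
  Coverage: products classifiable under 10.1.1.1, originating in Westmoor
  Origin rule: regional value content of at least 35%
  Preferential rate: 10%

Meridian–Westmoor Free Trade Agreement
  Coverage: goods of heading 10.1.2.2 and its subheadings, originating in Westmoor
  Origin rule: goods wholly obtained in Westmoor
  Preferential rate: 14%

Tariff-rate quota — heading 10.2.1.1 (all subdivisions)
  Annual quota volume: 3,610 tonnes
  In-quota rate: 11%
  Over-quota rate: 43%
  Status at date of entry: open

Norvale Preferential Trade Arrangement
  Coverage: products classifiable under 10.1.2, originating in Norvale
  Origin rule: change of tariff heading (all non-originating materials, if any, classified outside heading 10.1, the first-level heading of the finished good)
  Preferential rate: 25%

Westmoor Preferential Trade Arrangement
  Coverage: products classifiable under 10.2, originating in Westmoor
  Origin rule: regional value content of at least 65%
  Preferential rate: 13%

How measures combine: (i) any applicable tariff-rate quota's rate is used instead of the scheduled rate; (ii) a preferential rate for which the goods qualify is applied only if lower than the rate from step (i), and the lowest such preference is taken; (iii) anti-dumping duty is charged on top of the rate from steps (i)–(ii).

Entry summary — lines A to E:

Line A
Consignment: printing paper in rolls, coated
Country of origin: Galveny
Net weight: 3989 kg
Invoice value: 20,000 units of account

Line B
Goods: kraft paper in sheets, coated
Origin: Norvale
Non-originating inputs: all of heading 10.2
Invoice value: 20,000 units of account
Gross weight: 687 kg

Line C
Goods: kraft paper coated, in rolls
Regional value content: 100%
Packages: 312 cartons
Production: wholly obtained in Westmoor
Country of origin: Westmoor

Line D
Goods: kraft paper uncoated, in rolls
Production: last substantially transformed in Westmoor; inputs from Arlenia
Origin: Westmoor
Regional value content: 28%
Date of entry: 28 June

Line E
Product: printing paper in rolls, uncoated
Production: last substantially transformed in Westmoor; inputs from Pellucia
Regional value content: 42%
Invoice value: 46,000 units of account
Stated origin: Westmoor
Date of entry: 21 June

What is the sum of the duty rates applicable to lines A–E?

Line A: printing paper → 10.2; coated → 10.2.2; in rolls → 10.2.2.2. Scheduled 29%. No special measure applies. → 29%.
Line B: kraft paper → 10.1; coated → 10.1.2; in sheets → 10.1.2.1. Scheduled 21%. Norvale agreement on 10.1.2: CTH met → 25% available; preference 25% not lower than 21% → no reduction. → 21%.
Line C: kraft paper → 10.1; coated → 10.1.2; in rolls → 10.1.2.2. Scheduled 5%. Westmoor agreement on 10.1.1.1: 10.1.2.2 not covered; Westmoor agreement on 10.1.2.2: wholly obtained → 14% available; Westmoor agreement on 10.2: 10.1.2.2 not covered; preference 14% not lower than 5% → no reduction. → 5%.
Line D: kraft paper → 10.1; uncoated → 10.1.1; in rolls → 10.1.1.2. Scheduled 16%. Westmoor agreement on 10.1.1.1: 10.1.1.2 not covered; Westmoor agreement on 10.1.2.2: 10.1.1.2 not covered; Westmoor agreement on 10.2: 10.1.1.2 not covered. → 16%.
Line E: printing paper → 10.2; uncoated → 10.2.1; in rolls → 10.2.1.1. Scheduled 23%. quota on 10.2.1.1 open → in-quota 11%; Westmoor agreement on 10.1.1.1: 10.2.1.1 not covered; Westmoor agreement on 10.1.2.2: 10.2.1.1 not covered; Westmoor agreement on 10.2: RVC < 65%. → 11%.
Sum: 29% + 21% + 5% + 16% + 11% = 82%.

82%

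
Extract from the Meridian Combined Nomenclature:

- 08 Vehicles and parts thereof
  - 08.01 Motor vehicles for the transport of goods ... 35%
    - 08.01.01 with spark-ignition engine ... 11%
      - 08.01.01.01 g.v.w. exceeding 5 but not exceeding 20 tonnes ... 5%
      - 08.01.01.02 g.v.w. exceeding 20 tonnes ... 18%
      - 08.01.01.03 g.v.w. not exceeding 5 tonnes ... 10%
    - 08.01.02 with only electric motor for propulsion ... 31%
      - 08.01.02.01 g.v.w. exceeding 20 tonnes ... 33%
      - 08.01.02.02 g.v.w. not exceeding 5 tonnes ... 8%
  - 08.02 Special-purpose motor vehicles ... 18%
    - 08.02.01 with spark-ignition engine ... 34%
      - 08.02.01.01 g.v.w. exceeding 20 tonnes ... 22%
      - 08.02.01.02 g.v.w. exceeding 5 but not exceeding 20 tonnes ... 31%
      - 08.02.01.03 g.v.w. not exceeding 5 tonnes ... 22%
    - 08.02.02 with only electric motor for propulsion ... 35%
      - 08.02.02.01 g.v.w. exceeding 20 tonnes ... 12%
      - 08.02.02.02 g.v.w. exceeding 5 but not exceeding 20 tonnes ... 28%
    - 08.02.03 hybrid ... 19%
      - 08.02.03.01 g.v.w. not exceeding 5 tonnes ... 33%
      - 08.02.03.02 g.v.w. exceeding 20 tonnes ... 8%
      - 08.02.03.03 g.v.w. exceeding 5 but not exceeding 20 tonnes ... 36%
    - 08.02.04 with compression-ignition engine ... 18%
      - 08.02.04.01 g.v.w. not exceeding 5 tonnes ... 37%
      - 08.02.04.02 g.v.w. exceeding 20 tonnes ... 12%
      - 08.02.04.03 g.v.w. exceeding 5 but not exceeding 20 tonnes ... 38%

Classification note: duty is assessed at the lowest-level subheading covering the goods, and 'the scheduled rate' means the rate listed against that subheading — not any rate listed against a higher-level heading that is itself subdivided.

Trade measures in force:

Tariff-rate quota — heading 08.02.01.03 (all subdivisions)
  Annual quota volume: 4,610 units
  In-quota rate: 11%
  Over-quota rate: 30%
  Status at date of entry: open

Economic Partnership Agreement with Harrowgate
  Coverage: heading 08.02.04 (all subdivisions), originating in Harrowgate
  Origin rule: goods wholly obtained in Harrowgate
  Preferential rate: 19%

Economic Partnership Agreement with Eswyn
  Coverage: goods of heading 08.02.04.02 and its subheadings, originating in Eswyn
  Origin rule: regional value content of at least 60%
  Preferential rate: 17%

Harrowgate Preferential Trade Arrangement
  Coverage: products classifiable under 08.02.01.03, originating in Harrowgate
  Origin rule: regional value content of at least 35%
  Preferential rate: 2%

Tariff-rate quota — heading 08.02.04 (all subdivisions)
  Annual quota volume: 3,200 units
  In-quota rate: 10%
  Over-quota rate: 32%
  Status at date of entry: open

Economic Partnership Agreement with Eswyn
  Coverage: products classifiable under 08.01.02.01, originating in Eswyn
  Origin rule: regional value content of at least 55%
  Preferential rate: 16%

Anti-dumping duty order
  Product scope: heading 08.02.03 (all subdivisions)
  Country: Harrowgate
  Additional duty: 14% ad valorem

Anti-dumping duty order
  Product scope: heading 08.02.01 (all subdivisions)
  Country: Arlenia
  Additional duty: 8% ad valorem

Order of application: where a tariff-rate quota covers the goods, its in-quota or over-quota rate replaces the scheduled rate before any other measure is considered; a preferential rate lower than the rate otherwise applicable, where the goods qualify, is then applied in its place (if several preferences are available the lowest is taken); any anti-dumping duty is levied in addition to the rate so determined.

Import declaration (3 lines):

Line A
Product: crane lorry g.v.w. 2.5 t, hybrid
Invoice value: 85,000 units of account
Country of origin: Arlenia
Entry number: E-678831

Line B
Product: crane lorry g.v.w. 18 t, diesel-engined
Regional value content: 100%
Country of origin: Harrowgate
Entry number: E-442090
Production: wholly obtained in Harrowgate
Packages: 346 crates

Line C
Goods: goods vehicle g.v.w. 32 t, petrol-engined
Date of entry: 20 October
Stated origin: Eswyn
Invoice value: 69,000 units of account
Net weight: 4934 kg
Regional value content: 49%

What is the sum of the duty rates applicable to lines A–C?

61%

Line A: crane lorry → 08.02; hybrid → 08.02.03; g.v.w. 2.5 t → 08.02.03.01. Scheduled 33%. No special measure applies. → 33%.
Line B: crane lorry → 08.02; diesel-engined → 08.02.04; g.v.w. 18 t → 08.02.04.03. Scheduled 38%. quota on 08.02.04 open → in-quota 10%; Harrowgate agreement on 08.02.04: wholly obtained → 19% available; Harrowgate agreement on 08.02.01.03: 08.02.04.03 not covered; preference 19% not lower than 10% → no reduction. → 10%.
Line C: goods vehicle → 08.01; petrol-engined → 08.01.01; g.v.w. 32 t → 08.01.01.02. Scheduled 18%. Eswyn agreement on 08.02.04.02: 08.01.01.02 not covered; Eswyn agreement on 08.01.02.01: 08.01.01.02 not covered. → 18%.
Sum: 33% + 10% + 18% = 61%.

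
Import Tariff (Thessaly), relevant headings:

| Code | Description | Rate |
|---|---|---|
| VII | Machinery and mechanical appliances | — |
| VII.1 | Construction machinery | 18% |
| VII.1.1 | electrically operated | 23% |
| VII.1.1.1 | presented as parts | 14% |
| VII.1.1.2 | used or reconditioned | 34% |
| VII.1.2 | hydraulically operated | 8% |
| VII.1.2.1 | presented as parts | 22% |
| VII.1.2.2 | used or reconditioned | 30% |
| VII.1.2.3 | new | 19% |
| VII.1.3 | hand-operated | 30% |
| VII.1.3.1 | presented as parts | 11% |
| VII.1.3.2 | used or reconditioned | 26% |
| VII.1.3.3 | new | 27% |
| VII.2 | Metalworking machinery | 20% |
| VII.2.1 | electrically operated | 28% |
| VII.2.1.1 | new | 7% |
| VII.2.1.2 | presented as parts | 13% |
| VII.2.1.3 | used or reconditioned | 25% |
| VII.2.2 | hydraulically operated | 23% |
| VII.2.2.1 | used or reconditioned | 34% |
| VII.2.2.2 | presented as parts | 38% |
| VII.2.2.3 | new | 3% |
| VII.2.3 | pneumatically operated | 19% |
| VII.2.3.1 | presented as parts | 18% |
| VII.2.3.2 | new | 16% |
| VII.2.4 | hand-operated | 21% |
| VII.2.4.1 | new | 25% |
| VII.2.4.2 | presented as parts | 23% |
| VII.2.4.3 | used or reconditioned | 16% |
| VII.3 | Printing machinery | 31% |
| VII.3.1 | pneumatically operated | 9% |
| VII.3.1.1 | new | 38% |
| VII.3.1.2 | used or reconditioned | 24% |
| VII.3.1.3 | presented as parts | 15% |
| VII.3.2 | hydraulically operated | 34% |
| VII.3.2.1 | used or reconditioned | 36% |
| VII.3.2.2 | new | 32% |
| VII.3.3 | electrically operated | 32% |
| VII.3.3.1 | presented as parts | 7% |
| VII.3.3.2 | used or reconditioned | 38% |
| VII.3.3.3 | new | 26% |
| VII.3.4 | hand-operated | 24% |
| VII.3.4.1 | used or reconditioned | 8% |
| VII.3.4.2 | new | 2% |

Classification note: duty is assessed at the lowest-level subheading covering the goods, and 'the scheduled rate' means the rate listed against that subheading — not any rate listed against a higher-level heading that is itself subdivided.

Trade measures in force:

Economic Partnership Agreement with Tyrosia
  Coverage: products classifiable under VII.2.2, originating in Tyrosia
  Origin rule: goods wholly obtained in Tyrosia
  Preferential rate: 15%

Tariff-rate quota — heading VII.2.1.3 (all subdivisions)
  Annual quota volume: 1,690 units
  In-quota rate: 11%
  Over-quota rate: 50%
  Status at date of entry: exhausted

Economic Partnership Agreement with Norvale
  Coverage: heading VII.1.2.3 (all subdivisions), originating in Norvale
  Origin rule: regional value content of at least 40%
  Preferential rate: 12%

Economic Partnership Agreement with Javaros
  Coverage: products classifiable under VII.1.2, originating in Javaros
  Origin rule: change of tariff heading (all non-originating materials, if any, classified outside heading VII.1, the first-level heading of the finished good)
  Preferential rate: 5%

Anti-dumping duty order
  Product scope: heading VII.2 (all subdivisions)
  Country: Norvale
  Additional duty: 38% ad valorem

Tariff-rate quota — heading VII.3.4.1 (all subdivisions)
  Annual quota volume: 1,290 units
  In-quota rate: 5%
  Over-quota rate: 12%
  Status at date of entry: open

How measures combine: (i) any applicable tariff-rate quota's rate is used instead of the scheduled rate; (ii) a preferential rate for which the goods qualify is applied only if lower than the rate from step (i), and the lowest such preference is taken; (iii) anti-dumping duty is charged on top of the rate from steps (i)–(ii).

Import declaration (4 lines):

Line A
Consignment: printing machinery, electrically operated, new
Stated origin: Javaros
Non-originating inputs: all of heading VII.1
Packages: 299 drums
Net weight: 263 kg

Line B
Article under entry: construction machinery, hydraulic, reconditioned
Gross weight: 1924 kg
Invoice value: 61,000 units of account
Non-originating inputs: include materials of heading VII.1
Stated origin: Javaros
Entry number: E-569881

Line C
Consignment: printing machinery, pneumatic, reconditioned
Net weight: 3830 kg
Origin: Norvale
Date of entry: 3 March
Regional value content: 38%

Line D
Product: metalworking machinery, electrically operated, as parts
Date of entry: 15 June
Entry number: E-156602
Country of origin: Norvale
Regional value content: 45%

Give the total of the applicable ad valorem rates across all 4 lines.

Line A: printing → VII.3; electrically operated → VII.3.3; new → VII.3.3.3. Scheduled 26%. Javaros agreement on VII.1.2: VII.3.3.3 not covered. → 26%.
Line B: construction → VII.1; hydraulic → VII.1.2; reconditioned → VII.1.2.2. Scheduled 30%. Javaros agreement on VII.1.2: CTH not met. → 30%.
Line C: printing → VII.3; pneumatic → VII.3.1; reconditioned → VII.3.1.2. Scheduled 24%. Norvale agreement on VII.1.2.3: VII.3.1.2 not covered. → 24%.
Line D: metalworking → VII.2; electrically operated → VII.2.1; as parts → VII.2.1.2. Scheduled 13%. Norvale agreement on VII.1.2.3: VII.2.1.2 not covered; anti-dumping (Norvale, VII.2): +38%; total 13% + 38% = 51%. → 51%.
Sum: 26% + 30% + 24% + 51% = 131%.

131%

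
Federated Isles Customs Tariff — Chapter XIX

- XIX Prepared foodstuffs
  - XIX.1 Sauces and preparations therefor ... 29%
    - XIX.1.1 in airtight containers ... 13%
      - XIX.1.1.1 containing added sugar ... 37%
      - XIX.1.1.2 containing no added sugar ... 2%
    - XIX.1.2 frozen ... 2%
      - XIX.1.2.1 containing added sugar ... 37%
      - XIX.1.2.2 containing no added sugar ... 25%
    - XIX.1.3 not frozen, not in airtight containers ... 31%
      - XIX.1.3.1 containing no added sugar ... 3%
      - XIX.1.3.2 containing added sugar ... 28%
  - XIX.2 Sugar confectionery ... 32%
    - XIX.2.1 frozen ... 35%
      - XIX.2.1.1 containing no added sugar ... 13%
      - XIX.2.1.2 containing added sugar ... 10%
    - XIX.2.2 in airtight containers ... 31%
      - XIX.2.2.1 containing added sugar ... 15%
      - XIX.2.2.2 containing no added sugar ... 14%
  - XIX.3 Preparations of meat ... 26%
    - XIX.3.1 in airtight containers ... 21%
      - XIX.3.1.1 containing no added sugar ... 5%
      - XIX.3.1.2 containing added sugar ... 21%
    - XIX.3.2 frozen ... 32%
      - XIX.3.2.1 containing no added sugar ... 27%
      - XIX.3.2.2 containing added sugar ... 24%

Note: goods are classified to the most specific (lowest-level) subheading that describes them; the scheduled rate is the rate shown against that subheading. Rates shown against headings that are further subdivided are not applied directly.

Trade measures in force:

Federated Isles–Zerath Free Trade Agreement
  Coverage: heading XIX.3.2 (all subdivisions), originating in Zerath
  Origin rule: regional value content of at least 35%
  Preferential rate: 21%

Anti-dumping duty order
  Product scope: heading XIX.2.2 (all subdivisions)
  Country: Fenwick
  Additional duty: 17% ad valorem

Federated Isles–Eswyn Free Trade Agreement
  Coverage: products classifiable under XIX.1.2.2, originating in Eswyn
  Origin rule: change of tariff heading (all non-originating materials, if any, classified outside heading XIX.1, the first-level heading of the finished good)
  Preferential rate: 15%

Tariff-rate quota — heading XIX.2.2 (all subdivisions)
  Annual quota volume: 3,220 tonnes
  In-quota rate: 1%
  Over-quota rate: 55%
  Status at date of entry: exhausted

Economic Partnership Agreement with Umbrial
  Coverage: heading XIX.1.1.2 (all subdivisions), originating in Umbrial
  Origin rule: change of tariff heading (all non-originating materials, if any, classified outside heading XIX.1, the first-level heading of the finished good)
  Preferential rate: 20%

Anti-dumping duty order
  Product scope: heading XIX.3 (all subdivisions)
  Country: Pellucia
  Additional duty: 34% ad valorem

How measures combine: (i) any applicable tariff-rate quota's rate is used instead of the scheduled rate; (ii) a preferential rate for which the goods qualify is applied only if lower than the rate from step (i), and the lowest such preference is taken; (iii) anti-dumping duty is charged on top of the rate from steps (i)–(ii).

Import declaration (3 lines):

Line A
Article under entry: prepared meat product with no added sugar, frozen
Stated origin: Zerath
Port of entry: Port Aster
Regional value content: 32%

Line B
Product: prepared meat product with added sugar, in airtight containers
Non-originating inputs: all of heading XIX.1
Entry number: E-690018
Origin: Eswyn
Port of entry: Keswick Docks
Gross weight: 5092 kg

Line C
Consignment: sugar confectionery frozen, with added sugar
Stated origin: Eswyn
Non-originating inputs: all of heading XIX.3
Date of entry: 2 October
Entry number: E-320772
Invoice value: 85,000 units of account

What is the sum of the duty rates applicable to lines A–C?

Line A: prepared meat product → XIX.3; frozen → XIX.3.2; with no added sugar → XIX.3.2.1. Scheduled 27%. Zerath agreement on XIX.3.2: RVC < 35%. → 27%.
Line B: prepared meat product → XIX.3; in airtight containers → XIX.3.1; with added sugar → XIX.3.1.2. Scheduled 21%. Eswyn agreement on XIX.1.2.2: XIX.3.1.2 not covered. → 21%.
Line C: sugar confectionery → XIX.2; frozen → XIX.2.1; with added sugar → XIX.2.1.2. Scheduled 10%. Eswyn agreement on XIX.1.2.2: XIX.2.1.2 not covered. → 10%.
Sum: 27% + 21% + 10% = 58%.

58%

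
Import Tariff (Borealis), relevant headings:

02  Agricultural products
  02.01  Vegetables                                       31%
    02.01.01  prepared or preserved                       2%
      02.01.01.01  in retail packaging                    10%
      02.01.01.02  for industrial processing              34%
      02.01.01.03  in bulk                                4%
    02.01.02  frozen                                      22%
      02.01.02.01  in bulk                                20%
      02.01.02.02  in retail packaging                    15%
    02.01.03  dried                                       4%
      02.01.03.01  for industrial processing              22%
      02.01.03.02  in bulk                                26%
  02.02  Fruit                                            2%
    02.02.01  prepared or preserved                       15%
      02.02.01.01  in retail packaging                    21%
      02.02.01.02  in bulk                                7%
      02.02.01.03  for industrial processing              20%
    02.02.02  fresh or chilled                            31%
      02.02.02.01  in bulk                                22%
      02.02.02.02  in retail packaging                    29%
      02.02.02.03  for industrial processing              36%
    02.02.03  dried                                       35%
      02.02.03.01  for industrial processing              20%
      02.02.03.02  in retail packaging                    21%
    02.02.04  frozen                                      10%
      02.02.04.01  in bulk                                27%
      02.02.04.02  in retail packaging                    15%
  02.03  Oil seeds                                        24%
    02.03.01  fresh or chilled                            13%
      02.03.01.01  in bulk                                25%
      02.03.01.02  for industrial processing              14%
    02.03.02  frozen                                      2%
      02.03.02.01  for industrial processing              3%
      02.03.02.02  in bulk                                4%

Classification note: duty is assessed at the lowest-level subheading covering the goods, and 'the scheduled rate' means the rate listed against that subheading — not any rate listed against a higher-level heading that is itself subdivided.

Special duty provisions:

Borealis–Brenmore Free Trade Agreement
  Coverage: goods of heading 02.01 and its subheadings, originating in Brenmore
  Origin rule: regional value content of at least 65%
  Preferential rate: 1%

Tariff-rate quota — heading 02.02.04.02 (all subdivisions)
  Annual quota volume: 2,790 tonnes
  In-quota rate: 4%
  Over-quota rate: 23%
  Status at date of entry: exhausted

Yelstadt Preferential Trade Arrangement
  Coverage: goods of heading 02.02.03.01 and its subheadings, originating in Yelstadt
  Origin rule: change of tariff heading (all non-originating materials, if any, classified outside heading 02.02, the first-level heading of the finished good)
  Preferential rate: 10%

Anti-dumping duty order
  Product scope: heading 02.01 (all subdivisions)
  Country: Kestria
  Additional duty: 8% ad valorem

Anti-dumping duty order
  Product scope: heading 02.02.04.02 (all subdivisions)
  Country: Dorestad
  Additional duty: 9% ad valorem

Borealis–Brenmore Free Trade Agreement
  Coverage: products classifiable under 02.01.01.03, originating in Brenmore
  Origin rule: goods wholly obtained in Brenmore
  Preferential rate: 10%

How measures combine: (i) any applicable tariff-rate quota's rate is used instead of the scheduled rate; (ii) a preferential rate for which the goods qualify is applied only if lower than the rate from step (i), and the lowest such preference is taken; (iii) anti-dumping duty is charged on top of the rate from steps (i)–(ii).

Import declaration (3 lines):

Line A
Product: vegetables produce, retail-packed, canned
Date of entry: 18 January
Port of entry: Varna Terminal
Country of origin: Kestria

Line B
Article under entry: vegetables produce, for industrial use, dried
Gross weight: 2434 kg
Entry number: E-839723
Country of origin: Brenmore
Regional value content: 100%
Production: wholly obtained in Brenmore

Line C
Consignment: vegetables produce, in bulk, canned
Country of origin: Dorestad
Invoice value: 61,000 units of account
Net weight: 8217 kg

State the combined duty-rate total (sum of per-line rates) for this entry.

23%

Line A: vegetables → 02.01; canned → 02.01.01; retail-packed → 02.01.01.01. Scheduled 10%. anti-dumping (Kestria, 02.01): +8%; total 10% + 8% = 18%. → 18%.
Line B: vegetables → 02.01; dried → 02.01.03; for industrial use → 02.01.03.01. Scheduled 22%. Brenmore agreement on 02.01: RVC ≥ 65% → 1% available; Brenmore agreement on 02.01.01.03: 02.01.03.01 not covered; preferential 1%. → 1%.
Line C: vegetables → 02.01; canned → 02.01.01; in bulk → 02.01.01.03. Scheduled 4%. No special measure applies. → 4%.
Sum: 18% + 1% + 4% = 23%.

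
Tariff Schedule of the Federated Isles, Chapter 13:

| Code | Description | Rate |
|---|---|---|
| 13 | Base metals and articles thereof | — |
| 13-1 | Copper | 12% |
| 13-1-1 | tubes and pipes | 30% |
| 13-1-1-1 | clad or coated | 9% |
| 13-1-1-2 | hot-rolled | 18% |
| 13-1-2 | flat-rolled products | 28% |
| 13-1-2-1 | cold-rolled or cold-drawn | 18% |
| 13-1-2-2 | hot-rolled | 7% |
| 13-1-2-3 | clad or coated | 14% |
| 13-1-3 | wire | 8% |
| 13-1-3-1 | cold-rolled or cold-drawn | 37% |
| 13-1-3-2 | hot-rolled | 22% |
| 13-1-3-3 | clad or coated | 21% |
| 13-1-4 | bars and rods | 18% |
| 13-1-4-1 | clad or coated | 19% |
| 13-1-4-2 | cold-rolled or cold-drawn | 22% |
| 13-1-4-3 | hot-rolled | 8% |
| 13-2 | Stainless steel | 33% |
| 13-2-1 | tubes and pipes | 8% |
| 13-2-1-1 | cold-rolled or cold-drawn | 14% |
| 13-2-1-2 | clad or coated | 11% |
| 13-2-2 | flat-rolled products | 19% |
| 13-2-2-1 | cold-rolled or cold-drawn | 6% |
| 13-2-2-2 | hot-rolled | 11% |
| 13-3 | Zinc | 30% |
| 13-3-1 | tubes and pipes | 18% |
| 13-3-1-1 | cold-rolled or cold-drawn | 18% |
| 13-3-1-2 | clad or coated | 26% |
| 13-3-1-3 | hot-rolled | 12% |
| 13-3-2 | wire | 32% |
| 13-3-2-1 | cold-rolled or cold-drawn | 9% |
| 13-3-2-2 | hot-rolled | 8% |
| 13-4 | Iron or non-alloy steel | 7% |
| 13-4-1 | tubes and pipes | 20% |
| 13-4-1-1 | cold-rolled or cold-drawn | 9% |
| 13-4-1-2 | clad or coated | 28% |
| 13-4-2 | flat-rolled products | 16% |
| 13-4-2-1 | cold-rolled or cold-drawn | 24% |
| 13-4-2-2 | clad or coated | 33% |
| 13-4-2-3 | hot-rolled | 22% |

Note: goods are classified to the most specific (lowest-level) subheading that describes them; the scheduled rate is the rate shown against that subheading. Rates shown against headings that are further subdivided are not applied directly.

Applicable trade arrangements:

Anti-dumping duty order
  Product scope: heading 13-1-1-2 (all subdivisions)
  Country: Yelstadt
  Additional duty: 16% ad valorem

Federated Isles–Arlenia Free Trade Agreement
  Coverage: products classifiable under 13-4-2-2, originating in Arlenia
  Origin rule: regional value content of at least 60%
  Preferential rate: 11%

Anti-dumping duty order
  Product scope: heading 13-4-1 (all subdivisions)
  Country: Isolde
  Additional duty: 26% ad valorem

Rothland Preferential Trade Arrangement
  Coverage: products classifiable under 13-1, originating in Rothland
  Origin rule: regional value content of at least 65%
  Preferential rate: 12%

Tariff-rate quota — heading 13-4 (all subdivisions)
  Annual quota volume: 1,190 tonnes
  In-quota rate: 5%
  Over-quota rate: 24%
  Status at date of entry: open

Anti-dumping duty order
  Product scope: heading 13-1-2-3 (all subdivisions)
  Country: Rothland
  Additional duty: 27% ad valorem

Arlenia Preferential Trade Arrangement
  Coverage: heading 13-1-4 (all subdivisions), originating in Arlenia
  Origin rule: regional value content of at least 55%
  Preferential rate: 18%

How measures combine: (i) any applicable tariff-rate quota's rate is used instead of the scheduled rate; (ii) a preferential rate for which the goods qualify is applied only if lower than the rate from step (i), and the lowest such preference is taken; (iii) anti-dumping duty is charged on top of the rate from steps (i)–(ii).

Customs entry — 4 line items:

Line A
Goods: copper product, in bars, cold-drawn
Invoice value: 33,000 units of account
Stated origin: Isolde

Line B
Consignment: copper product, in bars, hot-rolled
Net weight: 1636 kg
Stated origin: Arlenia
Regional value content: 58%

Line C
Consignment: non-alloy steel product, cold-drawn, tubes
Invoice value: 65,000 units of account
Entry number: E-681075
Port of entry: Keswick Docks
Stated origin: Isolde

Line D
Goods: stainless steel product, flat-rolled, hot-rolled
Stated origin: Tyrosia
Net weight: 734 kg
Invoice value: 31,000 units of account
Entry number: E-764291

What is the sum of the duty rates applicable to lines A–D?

72%

Line A: copper → 13-1; in bars → 13-1-4; cold-drawn → 13-1-4-2. Scheduled 22%. No special measure applies. → 22%.
Line B: copper → 13-1; in bars → 13-1-4; hot-rolled → 13-1-4-3. Scheduled 8%. Arlenia agreement on 13-4-2-2: 13-1-4-3 not covered; Arlenia agreement on 13-1-4: RVC ≥ 55% → 18% available; preference 18% not lower than 8% → no reduction. → 8%.
Line C: non-alloy steel → 13-4; tubes → 13-4-1; cold-drawn → 13-4-1-1. Scheduled 9%. quota on 13-4 open → in-quota 5%; anti-dumping (Isolde, 13-4-1): +26%; total 5% + 26% = 31%. → 31%.
Line D: stainless steel → 13-2; flat-rolled → 13-2-2; hot-rolled → 13-2-2-2. Scheduled 11%. No special measure applies. → 11%.
Sum: 22% + 8% + 31% + 11% = 72%.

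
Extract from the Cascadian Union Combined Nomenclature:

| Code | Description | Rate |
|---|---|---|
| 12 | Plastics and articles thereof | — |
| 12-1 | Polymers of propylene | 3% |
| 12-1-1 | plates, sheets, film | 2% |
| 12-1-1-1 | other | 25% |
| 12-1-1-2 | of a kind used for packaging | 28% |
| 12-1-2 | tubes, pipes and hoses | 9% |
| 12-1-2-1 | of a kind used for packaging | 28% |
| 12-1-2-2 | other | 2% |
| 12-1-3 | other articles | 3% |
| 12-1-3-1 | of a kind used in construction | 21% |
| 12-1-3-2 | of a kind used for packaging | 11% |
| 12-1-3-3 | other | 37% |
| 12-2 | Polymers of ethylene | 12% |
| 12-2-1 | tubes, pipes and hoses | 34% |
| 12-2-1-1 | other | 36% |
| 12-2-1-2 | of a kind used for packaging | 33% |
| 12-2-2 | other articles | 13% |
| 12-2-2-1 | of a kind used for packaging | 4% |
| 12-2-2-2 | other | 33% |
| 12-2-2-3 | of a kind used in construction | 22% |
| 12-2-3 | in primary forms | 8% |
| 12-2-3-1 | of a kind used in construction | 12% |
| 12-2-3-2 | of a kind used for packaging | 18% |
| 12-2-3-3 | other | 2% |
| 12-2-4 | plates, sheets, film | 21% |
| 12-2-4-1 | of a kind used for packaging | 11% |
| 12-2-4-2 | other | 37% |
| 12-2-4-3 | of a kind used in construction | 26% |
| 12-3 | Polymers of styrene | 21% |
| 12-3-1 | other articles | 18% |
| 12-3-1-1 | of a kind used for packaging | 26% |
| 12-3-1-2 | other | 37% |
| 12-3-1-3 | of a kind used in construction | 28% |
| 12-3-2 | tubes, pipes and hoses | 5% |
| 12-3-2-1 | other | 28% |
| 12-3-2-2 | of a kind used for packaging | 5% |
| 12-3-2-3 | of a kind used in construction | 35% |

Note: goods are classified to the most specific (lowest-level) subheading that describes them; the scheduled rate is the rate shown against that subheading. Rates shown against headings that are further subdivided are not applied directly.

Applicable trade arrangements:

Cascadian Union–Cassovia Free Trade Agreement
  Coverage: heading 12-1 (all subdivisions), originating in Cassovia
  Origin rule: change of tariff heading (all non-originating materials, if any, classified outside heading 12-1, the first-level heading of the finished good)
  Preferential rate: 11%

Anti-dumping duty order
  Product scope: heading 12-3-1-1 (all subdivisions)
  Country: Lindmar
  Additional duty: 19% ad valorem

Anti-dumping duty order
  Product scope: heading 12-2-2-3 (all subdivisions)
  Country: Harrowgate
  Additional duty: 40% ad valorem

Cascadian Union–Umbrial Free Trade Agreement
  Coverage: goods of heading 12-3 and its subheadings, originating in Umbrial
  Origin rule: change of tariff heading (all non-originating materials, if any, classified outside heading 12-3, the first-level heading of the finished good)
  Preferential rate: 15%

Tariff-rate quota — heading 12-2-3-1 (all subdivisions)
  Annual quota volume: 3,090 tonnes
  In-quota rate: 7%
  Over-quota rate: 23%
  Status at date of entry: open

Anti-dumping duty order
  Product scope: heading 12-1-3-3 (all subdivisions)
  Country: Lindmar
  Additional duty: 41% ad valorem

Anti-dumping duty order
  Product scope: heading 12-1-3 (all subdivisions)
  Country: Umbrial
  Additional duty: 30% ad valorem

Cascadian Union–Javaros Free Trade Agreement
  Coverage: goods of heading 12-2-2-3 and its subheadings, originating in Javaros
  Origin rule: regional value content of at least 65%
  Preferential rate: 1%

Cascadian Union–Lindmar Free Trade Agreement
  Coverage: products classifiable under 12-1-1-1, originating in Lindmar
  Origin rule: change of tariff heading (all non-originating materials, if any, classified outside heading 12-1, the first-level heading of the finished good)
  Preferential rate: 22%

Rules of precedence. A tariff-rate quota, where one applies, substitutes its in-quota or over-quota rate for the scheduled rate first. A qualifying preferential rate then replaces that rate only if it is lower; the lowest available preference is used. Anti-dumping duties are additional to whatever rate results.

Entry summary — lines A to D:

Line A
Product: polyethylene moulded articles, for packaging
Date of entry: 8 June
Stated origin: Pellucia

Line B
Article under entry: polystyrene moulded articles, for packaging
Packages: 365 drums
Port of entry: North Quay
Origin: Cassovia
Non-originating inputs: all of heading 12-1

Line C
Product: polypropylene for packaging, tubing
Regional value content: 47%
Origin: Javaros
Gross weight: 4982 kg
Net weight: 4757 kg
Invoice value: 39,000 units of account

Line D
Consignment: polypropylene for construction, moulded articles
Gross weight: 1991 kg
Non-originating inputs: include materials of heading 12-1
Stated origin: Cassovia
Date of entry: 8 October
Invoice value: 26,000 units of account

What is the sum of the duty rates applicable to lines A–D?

Line A: polyethylene → 12-2; moulded articles → 12-2-2; for packaging → 12-2-2-1. Scheduled 4%. No special measure applies. → 4%.
Line B: polystyrene → 12-3; moulded articles → 12-3-1; for packaging → 12-3-1-1. Scheduled 26%. Cassovia agreement on 12-1: 12-3-1-1 not covered. → 26%.
Line C: polypropylene → 12-1; tubing → 12-1-2; for packaging → 12-1-2-1. Scheduled 28%. Javaros agreement on 12-2-2-3: 12-1-2-1 not covered. → 28%.
Line D: polypropylene → 12-1; moulded articles → 12-1-3; for construction → 12-1-3-1. Scheduled 21%. Cassovia agreement on 12-1: CTH not met. → 21%.
Sum: 4% + 26% + 28% + 21% = 79%.

79%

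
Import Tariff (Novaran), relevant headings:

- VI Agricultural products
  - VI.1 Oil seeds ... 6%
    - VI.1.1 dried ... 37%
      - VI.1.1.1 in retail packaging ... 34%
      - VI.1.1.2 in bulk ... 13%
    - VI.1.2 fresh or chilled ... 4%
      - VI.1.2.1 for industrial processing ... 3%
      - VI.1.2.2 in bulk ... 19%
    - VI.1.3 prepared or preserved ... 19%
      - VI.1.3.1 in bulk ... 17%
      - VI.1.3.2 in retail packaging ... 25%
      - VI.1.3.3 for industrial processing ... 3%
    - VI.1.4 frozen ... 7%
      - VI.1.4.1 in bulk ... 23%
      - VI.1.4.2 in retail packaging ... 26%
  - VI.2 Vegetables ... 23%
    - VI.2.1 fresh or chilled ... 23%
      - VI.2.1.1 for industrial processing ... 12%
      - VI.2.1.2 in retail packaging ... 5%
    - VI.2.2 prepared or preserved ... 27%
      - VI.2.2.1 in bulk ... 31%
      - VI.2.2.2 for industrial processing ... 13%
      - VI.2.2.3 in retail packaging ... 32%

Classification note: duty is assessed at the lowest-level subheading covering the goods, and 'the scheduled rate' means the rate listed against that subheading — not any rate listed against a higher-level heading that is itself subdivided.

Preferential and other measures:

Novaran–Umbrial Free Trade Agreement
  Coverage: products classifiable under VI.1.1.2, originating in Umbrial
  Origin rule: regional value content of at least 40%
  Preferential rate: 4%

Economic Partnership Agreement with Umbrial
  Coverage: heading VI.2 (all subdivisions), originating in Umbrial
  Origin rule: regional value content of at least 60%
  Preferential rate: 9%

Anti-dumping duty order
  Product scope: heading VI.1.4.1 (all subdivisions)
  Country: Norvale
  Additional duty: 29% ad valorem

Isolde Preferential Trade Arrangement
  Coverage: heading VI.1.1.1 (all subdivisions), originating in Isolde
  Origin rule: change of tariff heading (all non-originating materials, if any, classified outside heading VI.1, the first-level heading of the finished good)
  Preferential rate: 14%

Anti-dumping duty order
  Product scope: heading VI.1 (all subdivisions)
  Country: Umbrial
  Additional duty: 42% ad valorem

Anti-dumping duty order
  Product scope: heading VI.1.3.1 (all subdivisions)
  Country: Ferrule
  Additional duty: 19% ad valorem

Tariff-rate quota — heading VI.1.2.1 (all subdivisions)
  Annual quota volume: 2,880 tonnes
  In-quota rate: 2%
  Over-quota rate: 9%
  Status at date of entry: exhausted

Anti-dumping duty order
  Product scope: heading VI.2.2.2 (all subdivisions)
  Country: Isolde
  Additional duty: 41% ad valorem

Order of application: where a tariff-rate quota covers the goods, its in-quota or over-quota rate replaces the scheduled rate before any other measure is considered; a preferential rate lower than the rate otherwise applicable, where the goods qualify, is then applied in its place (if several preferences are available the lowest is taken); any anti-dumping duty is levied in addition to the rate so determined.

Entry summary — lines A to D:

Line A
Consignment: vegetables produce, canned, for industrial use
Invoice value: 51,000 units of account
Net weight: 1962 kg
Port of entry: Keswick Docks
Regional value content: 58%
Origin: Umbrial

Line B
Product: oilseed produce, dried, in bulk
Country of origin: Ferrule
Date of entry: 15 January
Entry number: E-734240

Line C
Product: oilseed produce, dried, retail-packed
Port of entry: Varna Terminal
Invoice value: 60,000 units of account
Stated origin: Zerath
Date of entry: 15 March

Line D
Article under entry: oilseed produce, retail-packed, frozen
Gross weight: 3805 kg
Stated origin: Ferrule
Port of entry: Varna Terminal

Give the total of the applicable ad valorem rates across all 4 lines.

86%

Line A: vegetables → VI.2; canned → VI.2.2; for industrial use → VI.2.2.2. Scheduled 13%. Umbrial agreement on VI.1.1.2: VI.2.2.2 not covered; Umbrial agreement on VI.2: RVC < 60%. → 13%.
Line B: oilseed → VI.1; dried → VI.1.1; in bulk → VI.1.1.2. Scheduled 13%. No special measure applies. → 13%.
Line C: oilseed → VI.1; dried → VI.1.1; retail-packed → VI.1.1.1. Scheduled 34%. No special measure applies. → 34%.
Line D: oilseed → VI.1; frozen → VI.1.4; retail-packed → VI.1.4.2. Scheduled 26%. No special measure applies. → 26%.
Sum: 13% + 13% + 34% + 26% = 86%.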